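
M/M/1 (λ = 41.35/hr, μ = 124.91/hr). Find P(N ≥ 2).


ρ = 41.35/124.91 = 0.3310
P(N ≥ n) = ρ^n = 0.3310^2 = 0.109586

Final: 0.109586


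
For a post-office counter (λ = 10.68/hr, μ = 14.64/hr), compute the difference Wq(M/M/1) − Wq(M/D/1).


ρ = 10.68/14.64 = 0.7295
Wq(M/M/1) = ρ/(μ−λ) = 0.7295/3.96 = 0.18422 hr
Wq(M/D/1) = ρ/(2(μ−λ)) = 0.09211 hr
Savings = 0.18422 − 0.09211 = 0.09211 hr

Final: 0.09211 hr


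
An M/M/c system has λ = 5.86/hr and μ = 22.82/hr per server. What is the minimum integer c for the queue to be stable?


Stability requires cμ > λ ⇔ c > λ/μ.
λ/μ = 5.86/22.82 = 0.2568
Minimum integer c = ⌊0.2568⌋ + 1 = 1
Check: 1·22.82 = 22.82 > 5.86, while 0·22.82 = 0.00 ≤ 5.86

Final: 1 servers


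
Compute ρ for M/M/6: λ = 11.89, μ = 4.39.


ρ = λ/(cμ) = 11.89/(6·4.39) = 11.89/26.34 = 0.4514

Final: 0.4514


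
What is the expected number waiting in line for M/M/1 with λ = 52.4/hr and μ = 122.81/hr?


ρ = 52.4/122.81 = 0.4267
Lq = ρ²/(1−ρ) = 0.1821/0.5733 = 0.3175

Final: 0.3175


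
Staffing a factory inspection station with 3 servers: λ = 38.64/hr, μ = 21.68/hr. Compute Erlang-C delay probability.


a = λ/μ = 1.7823; ρ = a/3 = 0.5941
P₀ = 0.149360 (from M/M/c formula)
C(c,a) = [a^c/(c!(1−ρ))]·P₀ = [5.66153/(6·0.4059)]·0.149360
= 2.32466·0.149360 = 0.347211

Final: 0.347211


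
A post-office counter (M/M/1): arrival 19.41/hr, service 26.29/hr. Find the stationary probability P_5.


ρ = 19.41/26.29 = 0.7383
P_n = (1−ρ)·ρ^n = (1 − 0.7383)·0.7383^5 = 0.2617·0.219369 = 0.057408

Final: 0.057408


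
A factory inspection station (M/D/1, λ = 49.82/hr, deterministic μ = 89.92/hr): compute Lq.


ρ = 49.82/89.92 = 0.5540
M/D/1: Lq = ρ²/(2(1−ρ)) = 0.3070/(2·0.4460) = 0.34417

Final: 0.34417


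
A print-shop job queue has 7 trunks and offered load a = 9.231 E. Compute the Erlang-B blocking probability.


B(c,a) = (a^c/c!) / Σ_{k=0}^{c} a^k/k!
a^7/7! = 1133.210840
Σ terms (k=0..7): 1.00000 + 9.23100 + 42.60568 + 131.09768 + 302.54067 + 558.55058 + 859.33007 + 1133.21084 = 3037.566521
B = 1133.210840/3037.566521 = 0.373065

Final: 0.373065


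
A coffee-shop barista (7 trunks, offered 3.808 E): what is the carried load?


B(7,3.808) = 0.053286 (Erlang-B)
Carried load = a(1 − B) = 3.808·(1 − 0.053286) = 3.808·0.946714 = 3.6051 E

Final: 3.6051 Erlangs


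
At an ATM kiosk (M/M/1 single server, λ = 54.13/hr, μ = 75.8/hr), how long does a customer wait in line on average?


ρ = 54.13/75.8 = 0.7141
Wq = ρ/(μ−λ) = 0.7141/(75.8 − 54.13) = 0.7141/21.67 = 0.03295 hr

Final: 0.03295 hr


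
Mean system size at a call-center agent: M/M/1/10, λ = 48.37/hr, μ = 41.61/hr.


ρ = 48.37/41.61 = 1.1625
L = ρ[1 − (K+1)ρ^K + Kρ^(K+1)] / [(1−ρ)(1−ρ^(K+1))]
Numerator: 1.1625·(1 − 11·4.505922 + 10·5.237959) = 4.434140
Denominator: (-0.1625)·(-4.237959) = 0.688503
L = 4.434140/0.688503 = 6.4403

Final: 6.4403


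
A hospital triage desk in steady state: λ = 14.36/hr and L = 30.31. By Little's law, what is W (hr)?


W = L/λ = 30.31/14.36 = 2.1107 hr

Final: 2.1107 hr


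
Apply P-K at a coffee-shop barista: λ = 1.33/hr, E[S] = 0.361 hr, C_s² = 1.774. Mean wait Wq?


ρ = λ·E[S] = 1.33·0.361 = 0.4801
E[S²] = E[S]²(1+C_s²) = 0.361²·(1+1.774) = 0.361510
Wq = λ·E[S²]/(2(1−ρ)) = 1.33·0.361510/(2·0.5199) = 0.46243 hr

Final: 0.46243 hr


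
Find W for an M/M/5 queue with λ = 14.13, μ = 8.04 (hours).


a = 1.7575; ρ = 0.3515; P₀ = 0.171838
Lq = P₀·a^c·ρ/(c!(1−ρ)²) = 0.02007
Wq = Lq/λ = 0.02007/14.13 = 0.001420 hr
W = Wq + 1/μ = 0.001420 + 0.12438 = 0.12580 hr

Final: 0.12580 hr


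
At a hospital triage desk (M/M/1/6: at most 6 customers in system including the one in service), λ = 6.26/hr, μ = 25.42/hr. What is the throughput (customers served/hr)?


ρ = 0.2463; P_K = (1−ρ)ρ^6/(1−ρ^7) = 0.0001681
λ_eff = λ(1 − P_K) = 6.26·(1 − 0.0001681) = 6.26·0.999832 = 6.2589 /hr

Final: 6.2589 /hr


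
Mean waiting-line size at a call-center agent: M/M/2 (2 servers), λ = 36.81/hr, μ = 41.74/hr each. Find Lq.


a = λ/μ = 0.8819; ρ = a/2 = 0.4409
P₀ = 0.387979
Lq = P₀·a^c·ρ / (c!·(1−ρ)²) = 0.387979·0.77773·0.4409/(2·0.31254)
= 0.21285

Final: 0.21285


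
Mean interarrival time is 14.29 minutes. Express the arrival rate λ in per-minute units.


λ = 1/(interarrival time) in consistent units.
1 minute = 1 min, so λ = 1/14.29 = 0.06998 per minute

Final: 0.06998 /min


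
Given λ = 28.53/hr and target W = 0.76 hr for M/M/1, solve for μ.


W = 1/(μ−λ) ⇒ μ − λ = 1/W = 1/0.76 = 1.3158
μ = λ + 1/W = 28.53 + 1.3158 = 29.8458 per hr

Final: 29.8458 /hr


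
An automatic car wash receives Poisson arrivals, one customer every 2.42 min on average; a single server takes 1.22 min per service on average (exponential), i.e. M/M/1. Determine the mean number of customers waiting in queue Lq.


λ = 60/2.42 = 24.7934 /hr
μ = 60/1.22 = 49.1803 /hr
ρ = λ/μ = 24.7934/49.1803 = 0.5041
Lq = ρ²/(1−ρ) = 0.2541/0.4959 = 0.5125

Final: 0.5125


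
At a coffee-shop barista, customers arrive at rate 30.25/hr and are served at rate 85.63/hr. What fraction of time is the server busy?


ρ = λ/μ = 30.25/85.63 = 0.3533

Final: 0.3533


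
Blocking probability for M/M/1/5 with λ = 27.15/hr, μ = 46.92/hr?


ρ = λ/μ = 27.15/46.92 = 0.5786
P_K = (1−ρ)ρ^K/(1−ρ^(K+1)) = (0.4214·0.064872)/(1 − 0.037538)
= 0.027334/0.962462 = 0.028400

Final: 0.028400


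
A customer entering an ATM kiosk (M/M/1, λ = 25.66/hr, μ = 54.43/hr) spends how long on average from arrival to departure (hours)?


W = 1/(μ−λ) = 1/(54.43 − 25.66) = 1/28.77 = 0.03476 hr

Final: 0.03476 hr


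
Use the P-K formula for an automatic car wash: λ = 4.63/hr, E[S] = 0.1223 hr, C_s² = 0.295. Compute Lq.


ρ = λ·E[S] = 4.63·0.1223 = 0.5662
Lq = ρ²(1+C_s²)/(2(1−ρ)) = 0.3206·(1+0.295)/(2·0.4338)
= 0.3206·1.2950/0.8675 = 0.47865

Final: 0.47865


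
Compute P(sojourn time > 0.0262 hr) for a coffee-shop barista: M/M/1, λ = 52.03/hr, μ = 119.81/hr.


W ~ Exponential(μ−λ) for M/M/1.
μ − λ = 119.81 − 52.03 = 67.7800
P(W > t) = e^{−(μ−λ)t} = e^{−1.7758} = 0.169342

Final: 0.169342


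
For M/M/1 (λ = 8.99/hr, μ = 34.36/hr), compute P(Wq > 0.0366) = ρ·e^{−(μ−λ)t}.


ρ = 8.99/34.36 = 0.2616
P(Wq > t) = ρ·e^{−(μ−λ)t} = 0.2616·e^{−0.9285}
= 0.2616·0.395129 = 0.103382

Final: 0.103382


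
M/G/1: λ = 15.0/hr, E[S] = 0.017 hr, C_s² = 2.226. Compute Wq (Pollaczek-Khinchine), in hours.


ρ = λ·E[S] = 15.0·0.017 = 0.2550
E[S²] = E[S]²(1+C_s²) = 0.017²·(1+2.226) = 0.0009323
Wq = λ·E[S²]/(2(1−ρ)) = 15.0·0.0009323/(2·0.7450) = 0.009386 hr

Final: 0.009386 hr


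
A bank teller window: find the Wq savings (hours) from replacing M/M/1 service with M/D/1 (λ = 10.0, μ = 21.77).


ρ = 10.0/21.77 = 0.4593
Wq(M/M/1) = ρ/(μ−λ) = 0.4593/11.77 = 0.03903 hr
Wq(M/D/1) = ρ/(2(μ−λ)) = 0.01951 hr
Savings = 0.03903 − 0.01951 = 0.01951 hr

Final: 0.01951 hr


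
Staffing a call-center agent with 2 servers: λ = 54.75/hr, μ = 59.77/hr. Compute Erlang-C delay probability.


a = λ/μ = 0.9160; ρ = a/2 = 0.4580
P₀ = 0.371737 (from M/M/c formula)
C(c,a) = [a^c/(c!(1−ρ))]·P₀ = [0.83908/(2·0.5420)]·0.371737
= 0.77406·0.371737 = 0.287748

Final: 0.287748


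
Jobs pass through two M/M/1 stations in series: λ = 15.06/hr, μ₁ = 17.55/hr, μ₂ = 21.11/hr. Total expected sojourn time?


Each node sees arrival rate λ = 15.06/hr (tandem ⇒ throughput preserved).
W₁ = 1/(μ₁−λ) = 1/(17.55−15.06) = 0.40161 hr
W₂ = 1/(μ₂−λ) = 1/(21.11−15.06) = 0.16529 hr
W_total = W₁ + W₂ = 0.40161 + 0.16529 = 0.56690 hr

Final: 0.56690 hr


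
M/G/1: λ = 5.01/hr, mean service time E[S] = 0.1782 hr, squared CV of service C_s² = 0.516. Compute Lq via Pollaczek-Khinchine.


ρ = λ·E[S] = 5.01·0.1782 = 0.8928
Lq = ρ²(1+C_s²)/(2(1−ρ)) = 0.7971·(1+0.516)/(2·0.1072)
= 0.7971·1.5160/0.2144 = 5.63498

Final: 5.63498


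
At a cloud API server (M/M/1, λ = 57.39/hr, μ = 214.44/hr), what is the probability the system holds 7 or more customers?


ρ = 57.39/214.44 = 0.2676
P(N ≥ n) = ρ^n = 0.2676^7 = 0.00009834

Final: 0.00009834


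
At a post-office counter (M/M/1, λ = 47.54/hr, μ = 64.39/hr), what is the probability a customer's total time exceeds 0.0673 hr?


W ~ Exponential(μ−λ) for M/M/1.
μ − λ = 64.39 − 47.54 = 16.8500
P(W > t) = e^{−(μ−λ)t} = e^{−1.1340} = 0.321742

Final: 0.321742


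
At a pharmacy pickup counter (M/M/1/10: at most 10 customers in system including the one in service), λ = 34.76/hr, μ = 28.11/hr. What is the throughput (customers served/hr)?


ρ = 1.2366; P_K = (1−ρ)ρ^10/(1−ρ^11) = 0.211801
λ_eff = λ(1 − P_K) = 34.76·(1 − 0.211801) = 34.76·0.788199 = 27.3978 /hr

Final: 27.3978 /hr


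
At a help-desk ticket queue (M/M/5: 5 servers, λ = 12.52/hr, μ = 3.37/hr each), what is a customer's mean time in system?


a = 3.7151; ρ = 0.7430; P₀ = 0.019588
Lq = P₀·a^c·ρ/(c!(1−ρ)²) = 1.29991
Wq = Lq/λ = 1.29991/12.52 = 0.10383 hr
W = Wq + 1/μ = 0.10383 + 0.29674 = 0.40056 hr

Final: 0.40056 hr


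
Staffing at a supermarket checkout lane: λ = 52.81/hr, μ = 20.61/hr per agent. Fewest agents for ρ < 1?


Stability requires cμ > λ ⇔ c > λ/μ.
λ/μ = 52.81/20.61 = 2.5623
Minimum integer c = ⌊2.5623⌋ + 1 = 3
Check: 3·20.61 = 61.83 > 52.81, while 2·20.61 = 41.22 ≤ 52.81

Final: 3 servers


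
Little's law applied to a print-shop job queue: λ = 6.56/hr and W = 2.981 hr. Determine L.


L = λW = 6.56·2.981 = 19.5554

Final: 19.5554


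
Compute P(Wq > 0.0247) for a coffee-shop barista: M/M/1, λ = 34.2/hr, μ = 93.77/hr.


ρ = 34.2/93.77 = 0.3647
P(Wq > t) = ρ·e^{−(μ−λ)t} = 0.3647·e^{−1.4714}
= 0.3647·0.229609 = 0.083743

Final: 0.083743


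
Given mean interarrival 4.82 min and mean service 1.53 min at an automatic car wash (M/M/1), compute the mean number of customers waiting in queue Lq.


λ = 60/4.82 = 12.4481 /hr
μ = 60/1.53 = 39.2157 /hr
ρ = λ/μ = 12.4481/39.2157 = 0.3174
Lq = ρ²/(1−ρ) = 0.1008/0.6826 = 0.1476

Final: 0.1476


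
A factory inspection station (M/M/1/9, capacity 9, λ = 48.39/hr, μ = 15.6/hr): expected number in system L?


ρ = 48.39/15.6 = 3.1019
L = ρ[1 − (K+1)ρ^K + Kρ^(K+1)] / [(1−ρ)(1−ρ^(K+1))]
Numerator: 3.1019·(1 − 10·26587.604740 + 9·82472.704703) = 1477691.928308
Denominator: (-2.1019)·(-82471.704703) = 173349.179309
L = 1477691.928308/173349.179309 = 8.5244

Final: 8.5244


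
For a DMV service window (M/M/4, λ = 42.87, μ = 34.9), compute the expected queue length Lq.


a = λ/μ = 1.2284; ρ = a/4 = 0.3071
P₀ = 0.291662
Lq = P₀·a^c·ρ / (c!·(1−ρ)²) = 0.291662·2.27673·0.3071/(24·0.48012)
= 0.01770

Final: 0.01770


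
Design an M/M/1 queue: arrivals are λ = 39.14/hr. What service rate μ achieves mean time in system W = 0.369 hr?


W = 1/(μ−λ) ⇒ μ − λ = 1/W = 1/0.369 = 2.7100
μ = λ + 1/W = 39.14 + 2.7100 = 41.8500 per hr

Final: 41.8500 /hr


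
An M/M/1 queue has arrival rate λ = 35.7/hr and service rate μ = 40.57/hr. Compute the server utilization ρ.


ρ = λ/μ = 35.7/40.57 = 0.8800

Final: 0.8800


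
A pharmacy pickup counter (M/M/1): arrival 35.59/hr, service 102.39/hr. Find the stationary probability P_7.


ρ = 35.59/102.39 = 0.3476
P_n = (1−ρ)·ρ^n = (1 − 0.3476)·0.3476^7 = 0.6524·0.0006130 = 0.0004000

Final: 0.0004000


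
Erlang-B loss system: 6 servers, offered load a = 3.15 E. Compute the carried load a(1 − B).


B(6,3.15) = 0.060670 (Erlang-B)
Carried load = a(1 − B) = 3.15·(1 − 0.060670) = 3.15·0.939330 = 2.9589 E

Final: 2.9589 Erlangs


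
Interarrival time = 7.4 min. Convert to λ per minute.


λ = 1/(interarrival time) in consistent units.
1 minute = 1 min, so λ = 1/7.4 = 0.1351 per minute

Final: 0.1351 /min


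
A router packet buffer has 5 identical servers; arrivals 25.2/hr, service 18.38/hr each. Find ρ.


ρ = λ/(cμ) = 25.2/(5·18.38) = 25.2/91.90 = 0.2742

Final: 0.2742


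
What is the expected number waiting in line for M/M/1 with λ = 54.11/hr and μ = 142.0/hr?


ρ = 54.11/142.0 = 0.3811
Lq = ρ²/(1−ρ) = 0.1452/0.6189 = 0.2346

Final: 0.2346


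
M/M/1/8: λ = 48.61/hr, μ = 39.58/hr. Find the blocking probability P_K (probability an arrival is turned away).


ρ = λ/μ = 48.61/39.58 = 1.2281
P_K = (1−ρ)ρ^K/(1−ρ^(K+1)) = (-0.2281·5.176052)/(1 − 6.356945)
= -1.180893/-5.356945 = 0.220442

Final: 0.220442


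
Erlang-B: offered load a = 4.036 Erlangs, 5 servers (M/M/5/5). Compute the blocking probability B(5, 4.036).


B(c,a) = (a^c/c!) / Σ_{k=0}^{c} a^k/k!
a^5/5! = 8.924308
Σ terms (k=0..5): 1.00000 + 4.03600 + 8.14465 + 10.95727 + 11.05588 + 8.92431 = 44.118104
B = 8.924308/44.118104 = 0.202282

Final: 0.202282


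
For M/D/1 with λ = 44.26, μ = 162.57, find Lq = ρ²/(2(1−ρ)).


ρ = 44.26/162.57 = 0.2723
M/D/1: Lq = ρ²/(2(1−ρ)) = 0.07412/(2·0.7277) = 0.05092

Final: 0.05092


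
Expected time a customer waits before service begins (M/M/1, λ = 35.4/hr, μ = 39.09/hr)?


ρ = 35.4/39.09 = 0.9056
Wq = ρ/(μ−λ) = 0.9056/(39.09 − 35.4) = 0.9056/3.69 = 0.2454 hr

Final: 0.2454 hr


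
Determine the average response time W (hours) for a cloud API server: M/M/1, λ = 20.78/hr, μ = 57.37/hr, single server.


W = 1/(μ−λ) = 1/(57.37 − 20.78) = 1/36.59 = 0.02733 hr

Final: 0.02733 hr


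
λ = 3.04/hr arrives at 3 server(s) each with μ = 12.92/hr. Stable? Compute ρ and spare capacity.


Total capacity cμ = 3·12.92 = 38.76/hr
ρ = λ/(cμ) = 3.04/38.76 = 0.07843
Stable ⇔ ρ < 1: YES
Spare capacity = cμ − λ = 38.76 − 3.04 = 35.72/hr

Final: ρ = 0.07843; stable; margin = 35.72/hr


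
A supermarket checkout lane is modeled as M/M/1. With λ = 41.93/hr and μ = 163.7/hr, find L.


ρ = λ/μ = 41.93/163.7 = 0.2561
L = ρ/(1−ρ) = 0.2561/(1 − 0.2561) = 0.2561/0.7439 = 0.3443

Final: 0.3443


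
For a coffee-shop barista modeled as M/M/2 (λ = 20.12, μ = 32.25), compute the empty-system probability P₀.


a = λ/μ = 20.12/32.25 = 0.6239; ρ = a/c = 0.3119
Σ_{k=0}^{1} a^k/k! (terms k=0..1) = 1.00000 + 0.62388 = 1.62388
Tail: a^2/(2!(1−ρ)) = 0.38922/(2·0.6881) = 0.28284
P₀ = 1/(1.62388 + 0.28284) = 1/1.90671 = 0.524462

Final: 0.524462


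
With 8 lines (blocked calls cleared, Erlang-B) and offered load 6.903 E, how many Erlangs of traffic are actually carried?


B(8,6.903) = 0.173241 (Erlang-B)
Carried load = a(1 − B) = 6.903·(1 − 0.173241) = 6.903·0.826759 = 5.7071 E

Final: 5.7071 Erlangs


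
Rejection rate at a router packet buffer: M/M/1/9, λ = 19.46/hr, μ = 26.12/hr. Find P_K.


ρ = λ/μ = 19.46/26.12 = 0.7450
P_K = (1−ρ)ρ^K/(1−ρ^(K+1)) = (0.2550·0.070718)/(1 − 0.052686)
= 0.018031/0.947314 = 0.019034

Final: 0.019034


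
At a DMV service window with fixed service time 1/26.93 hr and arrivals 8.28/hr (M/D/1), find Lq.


ρ = 8.28/26.93 = 0.3075
M/D/1: Lq = ρ²/(2(1−ρ)) = 0.09453/(2·0.6925) = 0.06825

Final: 0.06825


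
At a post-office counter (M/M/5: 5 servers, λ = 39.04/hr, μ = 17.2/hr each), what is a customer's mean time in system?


a = 2.2698; ρ = 0.4540; P₀ = 0.101834
Lq = P₀·a^c·ρ/(c!(1−ρ)²) = 0.07783
Wq = Lq/λ = 0.07783/39.04 = 0.001994 hr
W = Wq + 1/μ = 0.001994 + 0.05814 = 0.06013 hr

Final: 0.06013 hr


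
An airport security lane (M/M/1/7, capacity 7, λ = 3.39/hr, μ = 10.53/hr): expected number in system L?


ρ = 3.39/10.53 = 0.3219
L = ρ[1 − (K+1)ρ^K + Kρ^(K+1)] / [(1−ρ)(1−ρ^(K+1))]
Numerator: 0.3219·(1 − 8·0.0003584 + 7·0.0001154) = 0.321274
Denominator: (0.6781)·(0.999885) = 0.677984
L = 0.321274/0.677984 = 0.4739

Final: 0.4739


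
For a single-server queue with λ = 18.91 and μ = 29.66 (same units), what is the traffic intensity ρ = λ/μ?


ρ = λ/μ = 18.91/29.66 = 0.6376

Final: 0.6376


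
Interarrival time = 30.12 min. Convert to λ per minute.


λ = 1/(interarrival time) in consistent units.
1 minute = 1 min, so λ = 1/30.12 = 0.03320 per minute

Final: 0.03320 /min


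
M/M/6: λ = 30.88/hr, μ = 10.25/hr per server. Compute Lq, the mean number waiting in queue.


a = λ/μ = 3.0127; ρ = a/6 = 0.5021
P₀ = 0.048322
Lq = P₀·a^c·ρ / (c!·(1−ρ)²) = 0.048322·747.68825·0.5021/(720·0.24789)
= 0.10164

Final: 0.10164


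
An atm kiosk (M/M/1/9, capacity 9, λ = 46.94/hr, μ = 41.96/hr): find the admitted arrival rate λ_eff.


ρ = 1.1187; P_K = (1−ρ)ρ^9/(1−ρ^10) = 0.157356
λ_eff = λ(1 − P_K) = 46.94·(1 − 0.157356) = 46.94·0.842644 = 39.5537 /hr

Final: 39.5537 /hr


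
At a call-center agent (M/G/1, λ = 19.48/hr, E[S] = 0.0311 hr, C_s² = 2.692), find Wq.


ρ = λ·E[S] = 19.48·0.0311 = 0.6058
E[S²] = E[S]²(1+C_s²) = 0.0311²·(1+2.692) = 0.003571
Wq = λ·E[S²]/(2(1−ρ)) = 19.48·0.003571/(2·0.3942) = 0.08824 hr

Final: 0.08824 hr


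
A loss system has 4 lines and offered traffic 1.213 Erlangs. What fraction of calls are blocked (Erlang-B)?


B(c,a) = (a^c/c!) / Σ_{k=0}^{c} a^k/k!
a^4/4! = 0.090205
Σ terms (k=0..4): 1.00000 + 1.21300 + 0.73568 + 0.29746 + 0.09021 = 3.336352
B = 0.090205/3.336352 = 0.027037

Final: 0.027037


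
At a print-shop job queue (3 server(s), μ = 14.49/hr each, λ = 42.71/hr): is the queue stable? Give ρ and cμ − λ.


Total capacity cμ = 3·14.49 = 43.47/hr
ρ = λ/(cμ) = 42.71/43.47 = 0.9825
Stable ⇔ ρ < 1: YES
Spare capacity = cμ − λ = 43.47 − 42.71 = 0.76/hr

Final: ρ = 0.9825; stable; margin = 0.76/hr


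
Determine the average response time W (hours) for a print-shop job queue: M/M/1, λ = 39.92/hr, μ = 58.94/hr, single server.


W = 1/(μ−λ) = 1/(58.94 − 39.92) = 1/19.02 = 0.05258 hr

Final: 0.05258 hr


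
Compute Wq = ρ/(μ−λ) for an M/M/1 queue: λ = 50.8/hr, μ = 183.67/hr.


ρ = 50.8/183.67 = 0.2766
Wq = ρ/(μ−λ) = 0.2766/(183.67 − 50.8) = 0.2766/132.87 = 0.002082 hr

Final: 0.002082 hr


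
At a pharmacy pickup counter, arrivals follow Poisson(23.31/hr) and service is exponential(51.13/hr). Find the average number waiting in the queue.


ρ = 23.31/51.13 = 0.4559
Lq = ρ²/(1−ρ) = 0.2078/0.5441 = 0.3820

Final: 0.3820


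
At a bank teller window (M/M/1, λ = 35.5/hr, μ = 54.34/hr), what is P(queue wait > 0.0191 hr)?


ρ = 35.5/54.34 = 0.6533
P(Wq > t) = ρ·e^{−(μ−λ)t} = 0.6533·e^{−0.3598}
= 0.6533·0.697785 = 0.455859

Final: 0.455859


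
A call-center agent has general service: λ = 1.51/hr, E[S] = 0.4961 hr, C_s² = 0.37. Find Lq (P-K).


ρ = λ·E[S] = 1.51·0.4961 = 0.7491
Lq = ρ²(1+C_s²)/(2(1−ρ)) = 0.5612·(1+0.37)/(2·0.2509)
= 0.5612·1.3700/0.5018 = 1.53215

Final: 1.53215


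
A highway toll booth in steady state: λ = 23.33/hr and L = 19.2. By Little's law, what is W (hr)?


W = L/λ = 19.2/23.33 = 0.8230 hr

Final: 0.8230 hr


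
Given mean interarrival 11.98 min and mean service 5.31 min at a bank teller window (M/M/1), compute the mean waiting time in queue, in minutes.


λ = 60/11.98 = 5.0083 /hr
μ = 60/5.31 = 11.2994 /hr
ρ = λ/μ = 5.0083/11.2994 = 0.4432
Wq = ρ/(μ−λ) = 0.4432/(11.2994−5.0083) = 0.07046 hr
In minutes: 0.07046·60 = 4.227 min

Final: 4.227 min


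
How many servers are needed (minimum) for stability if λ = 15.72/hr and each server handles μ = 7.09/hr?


Stability requires cμ > λ ⇔ c > λ/μ.
λ/μ = 15.72/7.09 = 2.2172
Minimum integer c = ⌊2.2172⌋ + 1 = 3
Check: 3·7.09 = 21.27 > 15.72, while 2·7.09 = 14.18 ≤ 15.72

Final: 3 servers


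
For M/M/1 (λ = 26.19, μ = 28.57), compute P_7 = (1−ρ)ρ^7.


ρ = 26.19/28.57 = 0.9167
P_n = (1−ρ)·ρ^n = (1 − 0.9167)·0.9167^7 = 0.08330·0.543972 = 0.045315

Final: 0.045315


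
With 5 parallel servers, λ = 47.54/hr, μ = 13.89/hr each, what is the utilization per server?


ρ = λ/(cμ) = 47.54/(5·13.89) = 47.54/69.45 = 0.6845

Final: 0.6845


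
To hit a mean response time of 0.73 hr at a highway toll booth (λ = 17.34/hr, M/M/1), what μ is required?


W = 1/(μ−λ) ⇒ μ − λ = 1/W = 1/0.73 = 1.3699
μ = λ + 1/W = 17.34 + 1.3699 = 18.7099 per hr

Final: 18.7099 /hr


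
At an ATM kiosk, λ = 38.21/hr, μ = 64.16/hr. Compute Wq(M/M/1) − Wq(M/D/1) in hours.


ρ = 38.21/64.16 = 0.5955
Wq(M/M/1) = ρ/(μ−λ) = 0.5955/25.95 = 0.02295 hr
Wq(M/D/1) = ρ/(2(μ−λ)) = 0.01147 hr
Savings = 0.02295 − 0.01147 = 0.01147 hr

Final: 0.01147 hr


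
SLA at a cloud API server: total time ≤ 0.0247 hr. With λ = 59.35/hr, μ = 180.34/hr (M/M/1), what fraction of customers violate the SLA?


W ~ Exponential(μ−λ) for M/M/1.
μ − λ = 180.34 − 59.35 = 120.9900
P(W > t) = e^{−(μ−λ)t} = e^{−2.9885} = 0.050365

Final: 0.050365


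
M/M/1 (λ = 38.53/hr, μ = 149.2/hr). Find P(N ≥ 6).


ρ = 38.53/149.2 = 0.2582
P(N ≥ n) = ρ^n = 0.2582^6 = 0.0002966

Final: 0.0002966


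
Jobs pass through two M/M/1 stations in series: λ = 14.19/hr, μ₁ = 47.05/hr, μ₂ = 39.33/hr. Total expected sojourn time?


Each node sees arrival rate λ = 14.19/hr (tandem ⇒ throughput preserved).
W₁ = 1/(μ₁−λ) = 1/(47.05−14.19) = 0.03043 hr
W₂ = 1/(μ₂−λ) = 1/(39.33−14.19) = 0.03978 hr
W_total = W₁ + W₂ = 0.03043 + 0.03978 = 0.07021 hr

Final: 0.07021 hr


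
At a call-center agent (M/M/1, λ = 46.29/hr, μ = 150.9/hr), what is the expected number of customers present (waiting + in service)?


ρ = λ/μ = 46.29/150.9 = 0.3068
L = ρ/(1−ρ) = 0.3068/(1 − 0.3068) = 0.3068/0.6932 = 0.4425

Final: 0.4425


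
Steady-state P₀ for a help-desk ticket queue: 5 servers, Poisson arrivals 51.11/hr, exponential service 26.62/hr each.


a = λ/μ = 51.11/26.62 = 1.9200; ρ = a/c = 0.3840
Σ_{k=0}^{4} a^k/k! (terms k=0..4) = 1.00000 + 1.91998 + 1.84317 + 1.17962 + 0.56621 = 6.50899
Tail: a^5/(5!(1−ρ)) = 26.09091/(120·0.6160) = 0.35296
P₀ = 1/(6.50899 + 0.35296) = 1/6.86195 = 0.145731

Final: 0.145731


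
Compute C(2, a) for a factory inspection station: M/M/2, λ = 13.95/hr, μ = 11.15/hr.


a = λ/μ = 1.2511; ρ = a/2 = 0.6256
P₀ = 0.230345 (from M/M/c formula)
C(c,a) = [a^c/(c!(1−ρ))]·P₀ = [1.56530/(2·0.3744)]·0.230345
= 2.09020·0.230345 = 0.481466

Final: 0.481466


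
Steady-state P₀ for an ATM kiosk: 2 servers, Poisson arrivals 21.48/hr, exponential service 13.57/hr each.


a = λ/μ = 21.48/13.57 = 1.5829; ρ = a/c = 0.7915
Σ_{k=0}^{1} a^k/k! (terms k=0..1) = 1.00000 + 1.58290 = 2.58290
Tail: a^2/(2!(1−ρ)) = 2.50558/(2·0.2085) = 6.00720
P₀ = 1/(2.58290 + 6.00720) = 1/8.59011 = 0.116413

Final: 0.116413


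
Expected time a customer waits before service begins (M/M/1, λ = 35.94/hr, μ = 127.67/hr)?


ρ = 35.94/127.67 = 0.2815
Wq = ρ/(μ−λ) = 0.2815/(127.67 − 35.94) = 0.2815/91.73 = 0.003069 hr

Final: 0.003069 hr


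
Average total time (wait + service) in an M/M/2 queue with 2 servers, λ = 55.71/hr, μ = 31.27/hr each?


a = 1.7816; ρ = 0.8908; P₀ = 0.057759
Lq = P₀·a^c·ρ/(c!(1−ρ)²) = 6.84620
Wq = Lq/λ = 6.84620/55.71 = 0.12289 hr
W = Wq + 1/μ = 0.12289 + 0.03198 = 0.15487 hr

Final: 0.15487 hr


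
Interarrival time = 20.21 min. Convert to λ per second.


λ = 1/(interarrival time) in consistent units.
1 second = 0.0166667 min, so λ = 0.0166667/20.21 = 0.0008247 per second

Final: 0.0008247 /sec


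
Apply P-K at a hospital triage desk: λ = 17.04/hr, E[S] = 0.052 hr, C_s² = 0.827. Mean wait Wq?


ρ = λ·E[S] = 17.04·0.052 = 0.8861
E[S²] = E[S]²(1+C_s²) = 0.052²·(1+0.827) = 0.004940
Wq = λ·E[S²]/(2(1−ρ)) = 17.04·0.004940/(2·0.1139) = 0.36947 hr

Final: 0.36947 hr


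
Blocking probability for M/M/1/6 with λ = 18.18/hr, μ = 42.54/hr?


ρ = λ/μ = 18.18/42.54 = 0.4274
P_K = (1−ρ)ρ^K/(1−ρ^(K+1)) = (0.5726·0.006092)/(1 − 0.002604)
= 0.003489/0.997396 = 0.003498

Final: 0.003498


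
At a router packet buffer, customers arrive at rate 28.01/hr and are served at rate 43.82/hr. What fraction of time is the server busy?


ρ = λ/μ = 28.01/43.82 = 0.6392

Final: 0.6392


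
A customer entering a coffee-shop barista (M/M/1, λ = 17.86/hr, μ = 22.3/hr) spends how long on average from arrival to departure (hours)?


W = 1/(μ−λ) = 1/(22.3 − 17.86) = 1/4.44 = 0.2252 hr

Final: 0.2252 hr


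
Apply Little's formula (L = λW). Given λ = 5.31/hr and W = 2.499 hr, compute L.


L = λW = 5.31·2.499 = 13.2697

Final: 13.2697


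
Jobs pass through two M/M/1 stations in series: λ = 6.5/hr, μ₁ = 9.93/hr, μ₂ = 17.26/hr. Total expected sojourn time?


Each node sees arrival rate λ = 6.5/hr (tandem ⇒ throughput preserved).
W₁ = 1/(μ₁−λ) = 1/(9.93−6.5) = 0.29155 hr
W₂ = 1/(μ₂−λ) = 1/(17.26−6.5) = 0.09294 hr
W_total = W₁ + W₂ = 0.29155 + 0.09294 = 0.38448 hr

Final: 0.38448 hr


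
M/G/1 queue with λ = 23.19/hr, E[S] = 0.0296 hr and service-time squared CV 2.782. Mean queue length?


ρ = λ·E[S] = 23.19·0.0296 = 0.6864
Lq = ρ²(1+C_s²)/(2(1−ρ)) = 0.4712·(1+2.782)/(2·0.3136)
= 0.4712·3.7820/0.6272 = 2.84141

Final: 2.84141


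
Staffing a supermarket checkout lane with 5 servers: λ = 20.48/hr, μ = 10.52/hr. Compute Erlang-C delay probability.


a = λ/μ = 1.9468; ρ = a/5 = 0.3894
P₀ = 0.141814 (from M/M/c formula)
C(c,a) = [a^c/(c!(1−ρ))]·P₀ = [27.96218/(120·0.6106)]·0.141814
= 0.38159·0.141814 = 0.054115

Final: 0.054115


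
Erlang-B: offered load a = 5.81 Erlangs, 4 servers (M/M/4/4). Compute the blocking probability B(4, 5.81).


B(c,a) = (a^c/c!) / Σ_{k=0}^{c} a^k/k!
a^4/4! = 47.478095
Σ terms (k=0..4): 1.00000 + 5.81000 + 16.87805 + 32.68716 + 47.47810 = 103.853302
B = 47.478095/103.853302 = 0.457165

Final: 0.457165


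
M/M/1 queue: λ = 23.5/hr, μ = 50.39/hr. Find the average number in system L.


ρ = λ/μ = 23.5/50.39 = 0.4664
L = ρ/(1−ρ) = 0.4664/(1 − 0.4664) = 0.4664/0.5336 = 0.8739

Final: 0.8739


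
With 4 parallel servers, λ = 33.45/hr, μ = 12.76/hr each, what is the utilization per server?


ρ = λ/(cμ) = 33.45/(4·12.76) = 33.45/51.04 = 0.6554

Final: 0.6554


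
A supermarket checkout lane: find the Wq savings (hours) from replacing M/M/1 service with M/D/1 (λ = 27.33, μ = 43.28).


ρ = 27.33/43.28 = 0.6315
Wq(M/M/1) = ρ/(μ−λ) = 0.6315/15.95 = 0.03959 hr
Wq(M/D/1) = ρ/(2(μ−λ)) = 0.01980 hr
Savings = 0.03959 − 0.01980 = 0.01980 hr

Final: 0.01980 hr


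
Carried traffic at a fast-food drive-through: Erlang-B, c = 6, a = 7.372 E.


B(6,7.372) = 0.353999 (Erlang-B)
Carried load = a(1 − B) = 7.372·(1 − 0.353999) = 7.372·0.646001 = 4.7623 E

Final: 4.7623 Erlangs


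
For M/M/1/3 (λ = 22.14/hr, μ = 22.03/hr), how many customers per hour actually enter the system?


ρ = 1.0050; P_K = (1−ρ)ρ^3/(1−ρ^4) = 0.251871
λ_eff = λ(1 − P_K) = 22.14·(1 − 0.251871) = 22.14·0.748129 = 16.5636 /hr

Final: 16.5636 /hr


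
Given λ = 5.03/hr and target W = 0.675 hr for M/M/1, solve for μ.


W = 1/(μ−λ) ⇒ μ − λ = 1/W = 1/0.675 = 1.4815
μ = λ + 1/W = 5.03 + 1.4815 = 6.5115 per hr

Final: 6.5115 /hr


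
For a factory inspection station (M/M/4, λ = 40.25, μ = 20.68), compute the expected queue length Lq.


a = λ/μ = 1.9463; ρ = a/4 = 0.4866
P₀ = 0.138239
Lq = P₀·a^c·ρ / (c!·(1−ρ)²) = 0.138239·14.35031·0.4866/(24·0.26360)
= 0.15258

Final: 0.15258


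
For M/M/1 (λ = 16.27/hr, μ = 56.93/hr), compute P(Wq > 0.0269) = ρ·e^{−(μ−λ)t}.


ρ = 16.27/56.93 = 0.2858
P(Wq > t) = ρ·e^{−(μ−λ)t} = 0.2858·e^{−1.0938}
= 0.2858·0.334957 = 0.095727

Final: 0.095727


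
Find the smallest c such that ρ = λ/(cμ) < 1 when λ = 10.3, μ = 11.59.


Stability requires cμ > λ ⇔ c > λ/μ.
λ/μ = 10.3/11.59 = 0.8887
Minimum integer c = ⌊0.8887⌋ + 1 = 1
Check: 1·11.59 = 11.59 > 10.3, while 0·11.59 = 0.00 ≤ 10.3

Final: 1 servers


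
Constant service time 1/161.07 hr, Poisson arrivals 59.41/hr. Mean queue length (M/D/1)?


ρ = 59.41/161.07 = 0.3688
M/D/1: Lq = ρ²/(2(1−ρ)) = 0.1360/(2·0.6312) = 0.10778

Final: 0.10778


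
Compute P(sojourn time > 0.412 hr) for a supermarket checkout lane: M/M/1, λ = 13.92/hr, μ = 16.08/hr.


W ~ Exponential(μ−λ) for M/M/1.
μ − λ = 16.08 − 13.92 = 2.1600
P(W > t) = e^{−(μ−λ)t} = e^{−0.8899} = 0.410689

Final: 0.410689


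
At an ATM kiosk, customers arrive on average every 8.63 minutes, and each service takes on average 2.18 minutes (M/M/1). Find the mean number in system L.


λ = 60/8.63 = 6.9525 /hr
μ = 60/2.18 = 27.5229 /hr
ρ = λ/μ = 6.9525/27.5229 = 0.2526
L = ρ/(1−ρ) = 0.2526/0.7474 = 0.3380

Final: 0.3380


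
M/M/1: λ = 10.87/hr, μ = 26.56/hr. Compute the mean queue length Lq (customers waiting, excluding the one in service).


ρ = 10.87/26.56 = 0.4093
Lq = ρ²/(1−ρ) = 0.1675/0.5907 = 0.2835

Final: 0.2835


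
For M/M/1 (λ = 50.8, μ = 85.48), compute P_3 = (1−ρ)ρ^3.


ρ = 50.8/85.48 = 0.5943
P_n = (1−ρ)·ρ^n = (1 − 0.5943)·0.5943^3 = 0.4057·0.209893 = 0.085155

Final: 0.085155


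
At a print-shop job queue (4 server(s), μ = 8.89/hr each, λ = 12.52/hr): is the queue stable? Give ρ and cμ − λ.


Total capacity cμ = 4·8.89 = 35.56/hr
ρ = λ/(cμ) = 12.52/35.56 = 0.3521
Stable ⇔ ρ < 1: YES
Spare capacity = cμ − λ = 35.56 − 12.52 = 23.04/hr

Final: ρ = 0.3521; stable; margin = 23.04/hr


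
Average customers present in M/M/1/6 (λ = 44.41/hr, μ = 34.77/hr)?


ρ = 44.41/34.77 = 1.2773
L = ρ[1 − (K+1)ρ^K + Kρ^(K+1)] / [(1−ρ)(1−ρ^(K+1))]
Numerator: 1.2773·(1 − 7·4.341667 + 6·5.545396) = 4.956638
Denominator: (-0.2773)·(-4.545396) = 1.260213
L = 4.956638/1.260213 = 3.9332

Final: 3.9332


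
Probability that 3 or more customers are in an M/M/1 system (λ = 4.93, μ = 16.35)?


ρ = 4.93/16.35 = 0.3015
P(N ≥ n) = ρ^n = 0.3015^3 = 0.027415

Final: 0.027415


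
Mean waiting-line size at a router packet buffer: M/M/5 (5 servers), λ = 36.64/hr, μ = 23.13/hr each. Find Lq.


a = λ/μ = 1.5841; ρ = a/5 = 0.3168
P₀ = 0.204696
Lq = P₀·a^c·ρ / (c!·(1−ρ)²) = 0.204696·9.97468·0.3168/(120·0.46674)
= 0.01155

Final: 0.01155


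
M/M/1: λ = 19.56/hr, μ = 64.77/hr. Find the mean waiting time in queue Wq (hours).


ρ = 19.56/64.77 = 0.3020
Wq = ρ/(μ−λ) = 0.3020/(64.77 − 19.56) = 0.3020/45.21 = 0.006680 hr

Final: 0.006680 hr


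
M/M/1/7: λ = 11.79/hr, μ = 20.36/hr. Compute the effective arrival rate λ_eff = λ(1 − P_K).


ρ = 0.5791; P_K = (1−ρ)ρ^7/(1−ρ^8) = 0.009309
λ_eff = λ(1 − P_K) = 11.79·(1 − 0.009309) = 11.79·0.990691 = 11.6803 /hr

Final: 11.6803 /hr


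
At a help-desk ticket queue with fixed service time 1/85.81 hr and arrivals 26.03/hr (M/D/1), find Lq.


ρ = 26.03/85.81 = 0.3033
M/D/1: Lq = ρ²/(2(1−ρ)) = 0.09202/(2·0.6967) = 0.06604

Final: 0.06604


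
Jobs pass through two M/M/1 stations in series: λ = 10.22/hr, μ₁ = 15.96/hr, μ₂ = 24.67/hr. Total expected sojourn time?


Each node sees arrival rate λ = 10.22/hr (tandem ⇒ throughput preserved).
W₁ = 1/(μ₁−λ) = 1/(15.96−10.22) = 0.17422 hr
W₂ = 1/(μ₂−λ) = 1/(24.67−10.22) = 0.06920 hr
W_total = W₁ + W₂ = 0.17422 + 0.06920 = 0.24342 hr

Final: 0.24342 hr


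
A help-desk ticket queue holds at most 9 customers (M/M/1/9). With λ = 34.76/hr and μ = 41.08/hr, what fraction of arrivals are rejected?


ρ = λ/μ = 34.76/41.08 = 0.8462
P_K = (1−ρ)ρ^K/(1−ρ^(K+1)) = (0.1538·0.222354)/(1 − 0.188145)
= 0.034208/0.811855 = 0.042136

Final: 0.042136


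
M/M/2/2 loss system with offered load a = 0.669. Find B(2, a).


B(c,a) = (a^c/c!) / Σ_{k=0}^{c} a^k/k!
a^2/2! = 0.223781
Σ terms (k=0..2): 1.00000 + 0.66900 + 0.22378 = 1.892780
B = 0.223781/1.892780 = 0.118228

Final: 0.118228


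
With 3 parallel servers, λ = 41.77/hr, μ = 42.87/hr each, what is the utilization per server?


ρ = λ/(cμ) = 41.77/(3·42.87) = 41.77/128.61 = 0.3248

Final: 0.3248


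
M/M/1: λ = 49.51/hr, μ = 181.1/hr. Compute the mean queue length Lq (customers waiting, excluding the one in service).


ρ = 49.51/181.1 = 0.2734
Lq = ρ²/(1−ρ) = 0.07474/0.7266 = 0.1029

Final: 0.1029


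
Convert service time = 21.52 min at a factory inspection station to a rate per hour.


μ = 1/(service time) in consistent units.
1 hour = 60 min, so μ = 60/21.52 = 2.7881 per hour

Final: 2.7881 /hr


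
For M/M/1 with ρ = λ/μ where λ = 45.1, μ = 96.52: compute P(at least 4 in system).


ρ = 45.1/96.52 = 0.4673
P(N ≥ n) = ρ^n = 0.4673^4 = 0.047669

Final: 0.047669


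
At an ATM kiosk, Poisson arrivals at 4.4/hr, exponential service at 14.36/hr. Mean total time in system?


W = 1/(μ−λ) = 1/(14.36 − 4.4) = 1/9.96 = 0.1004 hr

Final: 0.1004 hr


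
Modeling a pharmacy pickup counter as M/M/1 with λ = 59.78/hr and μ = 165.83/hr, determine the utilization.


ρ = λ/μ = 59.78/165.83 = 0.3605

Final: 0.3605


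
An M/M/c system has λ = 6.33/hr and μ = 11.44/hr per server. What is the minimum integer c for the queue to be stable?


Stability requires cμ > λ ⇔ c > λ/μ.
λ/μ = 6.33/11.44 = 0.5533
Minimum integer c = ⌊0.5533⌋ + 1 = 1
Check: 1·11.44 = 11.44 > 6.33, while 0·11.44 = 0.00 ≤ 6.33

Final: 1 servers


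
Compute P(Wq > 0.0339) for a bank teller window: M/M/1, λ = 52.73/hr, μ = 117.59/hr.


ρ = 52.73/117.59 = 0.4484
P(Wq > t) = ρ·e^{−(μ−λ)t} = 0.4484·e^{−2.1988}
= 0.4484·0.110941 = 0.049749

Final: 0.049749


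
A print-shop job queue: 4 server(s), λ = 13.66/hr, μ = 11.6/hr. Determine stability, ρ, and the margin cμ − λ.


Total capacity cμ = 4·11.6 = 46.40/hr
ρ = λ/(cμ) = 13.66/46.40 = 0.2944
Stable ⇔ ρ < 1: YES
Spare capacity = cμ − λ = 46.40 − 13.66 = 32.74/hr

Final: ρ = 0.2944; stable; margin = 32.74/hr


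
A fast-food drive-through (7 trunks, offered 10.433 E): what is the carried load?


B(7,10.433) = 0.427844 (Erlang-B)
Carried load = a(1 − B) = 10.433·(1 − 0.427844) = 10.433·0.572156 = 5.9693 E

Final: 5.9693 Erlangs


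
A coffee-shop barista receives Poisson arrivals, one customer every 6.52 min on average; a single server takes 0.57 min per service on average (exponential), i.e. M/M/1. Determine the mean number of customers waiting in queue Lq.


λ = 60/6.52 = 9.2025 /hr
μ = 60/0.57 = 105.2632 /hr
ρ = λ/μ = 9.2025/105.2632 = 0.08742
Lq = ρ²/(1−ρ) = 0.007643/0.9126 = 0.008375

Final: 0.008375


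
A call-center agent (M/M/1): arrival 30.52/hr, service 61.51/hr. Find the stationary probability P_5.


ρ = 30.52/61.51 = 0.4962
P_n = (1−ρ)·ρ^n = (1 − 0.4962)·0.4962^5 = 0.5038·0.030074 = 0.015152

Final: 0.015152


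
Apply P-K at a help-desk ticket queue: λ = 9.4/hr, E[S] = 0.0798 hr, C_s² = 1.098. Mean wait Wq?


ρ = λ·E[S] = 9.4·0.0798 = 0.7501
E[S²] = E[S]²(1+C_s²) = 0.0798²·(1+1.098) = 0.013360
Wq = λ·E[S²]/(2(1−ρ)) = 9.4·0.013360/(2·0.2499) = 0.25129 hr

Final: 0.25129 hr


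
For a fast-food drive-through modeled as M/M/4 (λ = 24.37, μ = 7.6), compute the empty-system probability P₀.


a = λ/μ = 24.37/7.6 = 3.2066; ρ = a/c = 0.8016
Σ_{k=0}^{3} a^k/k! (terms k=0..3) = 1.00000 + 3.20658 + 5.14107 + 5.49509 = 14.84274
Tail: a^4/(4!(1−ρ)) = 105.72258/(24·0.1984) = 22.20817
P₀ = 1/(14.84274 + 22.20817) = 1/37.05091 = 0.026990

Final: 0.026990


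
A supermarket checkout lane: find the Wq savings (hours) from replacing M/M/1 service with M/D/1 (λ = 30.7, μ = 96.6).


ρ = 30.7/96.6 = 0.3178
Wq(M/M/1) = ρ/(μ−λ) = 0.3178/65.90 = 0.004823 hr
Wq(M/D/1) = ρ/(2(μ−λ)) = 0.002411 hr
Savings = 0.004823 − 0.002411 = 0.002411 hr

Final: 0.002411 hr


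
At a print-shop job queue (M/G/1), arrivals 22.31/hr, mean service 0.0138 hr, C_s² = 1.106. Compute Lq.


ρ = λ·E[S] = 22.31·0.0138 = 0.3079
Lq = ρ²(1+C_s²)/(2(1−ρ)) = 0.09479·(1+1.106)/(2·0.6921)
= 0.09479·2.1060/1.3842 = 0.14421

Final: 0.14421


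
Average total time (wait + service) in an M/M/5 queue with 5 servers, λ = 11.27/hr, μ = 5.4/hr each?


a = 2.0870; ρ = 0.4174; P₀ = 0.122897
Lq = P₀·a^c·ρ/(c!(1−ρ)²) = 0.04987
Wq = Lq/λ = 0.04987/11.27 = 0.004425 hr
W = Wq + 1/μ = 0.004425 + 0.18519 = 0.18961 hr

Final: 0.18961 hr


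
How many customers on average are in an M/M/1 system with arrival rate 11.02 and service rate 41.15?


ρ = λ/μ = 11.02/41.15 = 0.2678
L = ρ/(1−ρ) = 0.2678/(1 − 0.2678) = 0.2678/0.7322 = 0.3657

Final: 0.3657


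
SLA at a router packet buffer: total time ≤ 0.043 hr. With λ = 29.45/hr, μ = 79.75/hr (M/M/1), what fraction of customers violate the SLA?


W ~ Exponential(μ−λ) for M/M/1.
μ − λ = 79.75 − 29.45 = 50.3000
P(W > t) = e^{−(μ−λ)t} = e^{−2.1629} = 0.114991

Final: 0.114991


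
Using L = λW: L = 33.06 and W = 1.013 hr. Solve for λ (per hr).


λ = L/W = 33.06/1.013 = 32.6357 /hr

Final: 32.6357 /hr


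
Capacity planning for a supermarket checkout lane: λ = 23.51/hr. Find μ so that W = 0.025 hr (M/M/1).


W = 1/(μ−λ) ⇒ μ − λ = 1/W = 1/0.025 = 40.0000
μ = λ + 1/W = 23.51 + 40.0000 = 63.5100 per hr

Final: 63.5100 /hr


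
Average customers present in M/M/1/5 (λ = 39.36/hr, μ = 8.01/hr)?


ρ = 39.36/8.01 = 4.9139
L = ρ[1 − (K+1)ρ^K + Kρ^(K+1)] / [(1−ρ)(1−ρ^(K+1))]
Numerator: 4.9139·(1 − 6·2864.922435 + 5·14077.821104) = 261420.033840
Denominator: (-3.9139)·(-14076.821104) = 55094.674360
L = 261420.033840/55094.674360 = 4.7449

Final: 4.7449


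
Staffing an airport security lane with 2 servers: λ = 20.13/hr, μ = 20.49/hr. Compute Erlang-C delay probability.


a = λ/μ = 0.9824; ρ = a/2 = 0.4912
P₀ = 0.341188 (from M/M/c formula)
C(c,a) = [a^c/(c!(1−ρ))]·P₀ = [0.96517/(2·0.5088)]·0.341188
= 0.94850·0.341188 = 0.323618

Final: 0.323618


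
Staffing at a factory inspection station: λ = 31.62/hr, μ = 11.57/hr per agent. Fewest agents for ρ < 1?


Stability requires cμ > λ ⇔ c > λ/μ.
λ/μ = 31.62/11.57 = 2.7329
Minimum integer c = ⌊2.7329⌋ + 1 = 3
Check: 3·11.57 = 34.71 > 31.62, while 2·11.57 = 23.14 ≤ 31.62

Final: 3 servers


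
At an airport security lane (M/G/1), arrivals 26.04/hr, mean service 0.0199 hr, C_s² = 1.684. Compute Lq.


ρ = λ·E[S] = 26.04·0.0199 = 0.5182
Lq = ρ²(1+C_s²)/(2(1−ρ)) = 0.2685·(1+1.684)/(2·0.4818)
= 0.2685·2.6840/0.9636 = 0.74795

Final: 0.74795


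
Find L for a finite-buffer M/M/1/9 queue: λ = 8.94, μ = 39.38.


ρ = 8.94/39.38 = 0.2270
L = ρ[1 − (K+1)ρ^K + Kρ^(K+1)] / [(1−ρ)(1−ρ^(K+1))]
Numerator: 0.2270·(1 − 10·0.000001602 + 9·0.0000003636) = 0.227016
Denominator: (0.7730)·(1.000000) = 0.772981
L = 0.227016/0.772981 = 0.2937

Final: 0.2937


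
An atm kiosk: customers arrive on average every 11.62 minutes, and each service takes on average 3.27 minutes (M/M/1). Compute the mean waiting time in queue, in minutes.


λ = 60/11.62 = 5.1635 /hr
μ = 60/3.27 = 18.3486 /hr
ρ = λ/μ = 5.1635/18.3486 = 0.2814
Wq = ρ/(μ−λ) = 0.2814/(18.3486−5.1635) = 0.02134 hr
In minutes: 0.02134·60 = 1.281 min

Final: 1.281 min


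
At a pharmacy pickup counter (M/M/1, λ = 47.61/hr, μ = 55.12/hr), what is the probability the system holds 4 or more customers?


ρ = 47.61/55.12 = 0.8638
P(N ≥ n) = ρ^n = 0.8638^4 = 0.556616

Final: 0.556616
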